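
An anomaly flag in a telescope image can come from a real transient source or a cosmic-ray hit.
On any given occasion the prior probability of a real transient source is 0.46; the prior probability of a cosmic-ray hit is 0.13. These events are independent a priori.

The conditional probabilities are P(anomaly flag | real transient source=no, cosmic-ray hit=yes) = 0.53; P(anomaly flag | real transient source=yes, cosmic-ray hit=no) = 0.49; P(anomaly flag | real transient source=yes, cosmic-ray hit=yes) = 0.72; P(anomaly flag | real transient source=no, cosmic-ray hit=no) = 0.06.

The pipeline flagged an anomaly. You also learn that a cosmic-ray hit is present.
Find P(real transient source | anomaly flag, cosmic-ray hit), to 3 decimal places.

P(real transient source | anomaly flag, cosmic-ray hit) ≈ 0.536

For the numerator, keep only real transient source=true terms: 0.72·0.46 = 0.331200
Normalizer over all consistent configurations: 0.53·0.54 + 0.72·0.46 = 0.617400
Posterior = 0.331200 / 0.617400 ≈ 0.536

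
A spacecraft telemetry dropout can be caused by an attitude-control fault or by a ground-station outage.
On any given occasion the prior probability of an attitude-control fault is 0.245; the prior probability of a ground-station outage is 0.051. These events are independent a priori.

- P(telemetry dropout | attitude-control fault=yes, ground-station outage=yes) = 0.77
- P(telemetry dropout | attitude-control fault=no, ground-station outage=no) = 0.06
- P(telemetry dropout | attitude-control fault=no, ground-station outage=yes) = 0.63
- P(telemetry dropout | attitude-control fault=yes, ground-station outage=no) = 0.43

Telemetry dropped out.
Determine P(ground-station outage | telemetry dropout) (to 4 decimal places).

Enumerate the 4 (attitude-control fault, ground-station outage) configurations and weight by the priors:
  P(telemetry dropout) = 0.06*0.755*0.949 + 0.63*0.755*0.051 + 0.43*0.245*0.949 + 0.77*0.245*0.051
        = 0.042990 + 0.024258 + 0.099977 + 0.009621 = 0.176846
Keeping only the ground-station outage-present terms gives 0.033879, so
  P(ground-station outage | telemetry dropout) = 0.033879 / 0.176846 ≈ 0.1916

P(ground-station outage | telemetry dropout) ≈ 0.1916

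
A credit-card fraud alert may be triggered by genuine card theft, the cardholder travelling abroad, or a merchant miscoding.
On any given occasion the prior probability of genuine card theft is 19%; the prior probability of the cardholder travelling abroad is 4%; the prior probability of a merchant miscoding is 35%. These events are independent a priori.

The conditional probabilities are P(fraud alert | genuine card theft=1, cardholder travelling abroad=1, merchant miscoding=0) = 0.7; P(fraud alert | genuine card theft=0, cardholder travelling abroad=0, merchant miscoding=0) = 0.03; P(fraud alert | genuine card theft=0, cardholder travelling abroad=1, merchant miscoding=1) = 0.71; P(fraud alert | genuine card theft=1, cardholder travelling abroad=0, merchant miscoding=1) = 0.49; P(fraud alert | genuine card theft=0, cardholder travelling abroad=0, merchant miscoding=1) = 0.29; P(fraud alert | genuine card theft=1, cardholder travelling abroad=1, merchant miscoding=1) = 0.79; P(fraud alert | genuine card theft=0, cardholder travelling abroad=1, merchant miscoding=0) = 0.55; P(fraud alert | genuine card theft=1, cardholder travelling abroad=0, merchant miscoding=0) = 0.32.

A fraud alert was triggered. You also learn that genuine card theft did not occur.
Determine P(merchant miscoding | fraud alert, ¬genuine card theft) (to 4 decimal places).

P(merchant miscoding | fraud alert, ¬genuine card theft) ≈ 0.7648

P(fraud alert | ¬genuine card theft) = 0.03·0.96·0.65 + 0.29·0.96·0.35 + 0.55·0.04·0.65 + 0.71·0.04·0.35 = 0.018720 + 0.097440 + 0.014300 + 0.009940 = 0.140400
Of this, 0.107380 comes from 0.097440 + 0.009940 (the merchant miscoding=true cases).
Hence the posterior is 0.107380/0.140400 ≈ 0.7648.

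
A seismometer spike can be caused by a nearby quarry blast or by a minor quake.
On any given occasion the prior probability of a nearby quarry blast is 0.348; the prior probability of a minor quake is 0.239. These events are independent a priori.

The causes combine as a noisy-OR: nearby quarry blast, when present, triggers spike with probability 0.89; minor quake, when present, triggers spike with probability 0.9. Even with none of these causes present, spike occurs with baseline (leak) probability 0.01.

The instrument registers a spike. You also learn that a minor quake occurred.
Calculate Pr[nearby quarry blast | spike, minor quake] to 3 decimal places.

Under noisy-OR, P(spike | causes) = 1 − (1−0.01)·∏(1−qᵢ) over the active causes.
Weight on nearby quarry blast=true, given the evidence: 0.98911·0.348 = 0.344210
The normalizing constant is 0.901·0.652 + 0.98911·0.348 = 0.931662
P(nearby quarry blast | spike, minor quake) = 0.344210/0.931662 ≈ 0.369

Pr[nearby quarry blast | spike, minor quake] ≈ 0.369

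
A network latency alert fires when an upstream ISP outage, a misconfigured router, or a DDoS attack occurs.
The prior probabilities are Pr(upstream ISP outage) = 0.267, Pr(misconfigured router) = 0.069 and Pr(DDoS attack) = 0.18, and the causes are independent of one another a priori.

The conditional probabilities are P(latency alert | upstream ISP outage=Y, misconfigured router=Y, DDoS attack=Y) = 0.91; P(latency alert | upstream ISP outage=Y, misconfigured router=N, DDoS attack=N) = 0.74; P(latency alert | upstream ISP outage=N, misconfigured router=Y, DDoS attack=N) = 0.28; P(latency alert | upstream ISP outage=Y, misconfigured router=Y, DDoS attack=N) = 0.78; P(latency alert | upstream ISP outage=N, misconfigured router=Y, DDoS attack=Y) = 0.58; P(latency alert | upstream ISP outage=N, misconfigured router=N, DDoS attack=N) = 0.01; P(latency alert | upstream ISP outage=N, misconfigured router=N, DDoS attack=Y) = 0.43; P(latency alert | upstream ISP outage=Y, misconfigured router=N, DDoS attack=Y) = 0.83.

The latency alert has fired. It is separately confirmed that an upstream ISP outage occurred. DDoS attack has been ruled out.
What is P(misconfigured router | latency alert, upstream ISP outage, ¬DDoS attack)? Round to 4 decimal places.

P(latency alert | upstream ISP outage, ¬DDoS attack) = 0.74·0.931 + 0.78·0.069 = 0.688940 + 0.053820 = 0.742760
The misconfigured router-present share is 0.78·0.069 = 0.053820.
Hence the posterior is 0.053820/0.742760 ≈ 0.0725.

P(misconfigured router | latency alert, upstream ISP outage, ¬DDoS attack) ≈ 0.0725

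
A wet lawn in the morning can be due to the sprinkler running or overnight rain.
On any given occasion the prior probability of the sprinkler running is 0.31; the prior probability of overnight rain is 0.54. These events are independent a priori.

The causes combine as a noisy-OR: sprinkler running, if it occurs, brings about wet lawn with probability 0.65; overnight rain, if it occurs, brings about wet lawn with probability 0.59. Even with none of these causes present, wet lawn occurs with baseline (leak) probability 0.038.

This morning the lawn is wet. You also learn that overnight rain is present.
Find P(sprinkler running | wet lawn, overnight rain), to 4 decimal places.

P(sprinkler running | wet lawn, overnight rain) ≈ 0.3900

Under noisy-OR, P(wet lawn | causes) = 1 − (1−0.038)·∏(1−qᵢ) over the active causes.
Sum P(wet lawn|·) weighted by the priors over both values of sprinkler running:
  P(wet lawn | overnight rain) = 0.60558*0.69 + 0.861953*0.31
        = 0.417850 + 0.267205 = 0.685055
The terms with sprinkler running present sum to 0.267205, so
  P(sprinkler running | wet lawn, overnight rain) = 0.267205 / 0.685055 ≈ 0.3900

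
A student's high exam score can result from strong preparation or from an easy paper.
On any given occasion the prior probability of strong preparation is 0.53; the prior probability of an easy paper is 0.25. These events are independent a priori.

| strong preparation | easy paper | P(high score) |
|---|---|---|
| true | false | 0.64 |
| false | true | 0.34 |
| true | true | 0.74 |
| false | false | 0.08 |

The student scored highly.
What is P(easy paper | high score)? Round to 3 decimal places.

P(easy paper | high score) ≈ 0.328

Enumerate the 4 (strong preparation, easy paper) configurations and weight by the priors:
  P(high score) = 0.08*0.47*0.75 + 0.34*0.47*0.25 + 0.64*0.53*0.75 + 0.74*0.53*0.25
        = 0.028200 + 0.039950 + 0.254400 + 0.098050 = 0.420600
Configurations with easy paper contribute 0.138000, so
  P(easy paper | high score) = 0.138000 / 0.420600 ≈ 0.328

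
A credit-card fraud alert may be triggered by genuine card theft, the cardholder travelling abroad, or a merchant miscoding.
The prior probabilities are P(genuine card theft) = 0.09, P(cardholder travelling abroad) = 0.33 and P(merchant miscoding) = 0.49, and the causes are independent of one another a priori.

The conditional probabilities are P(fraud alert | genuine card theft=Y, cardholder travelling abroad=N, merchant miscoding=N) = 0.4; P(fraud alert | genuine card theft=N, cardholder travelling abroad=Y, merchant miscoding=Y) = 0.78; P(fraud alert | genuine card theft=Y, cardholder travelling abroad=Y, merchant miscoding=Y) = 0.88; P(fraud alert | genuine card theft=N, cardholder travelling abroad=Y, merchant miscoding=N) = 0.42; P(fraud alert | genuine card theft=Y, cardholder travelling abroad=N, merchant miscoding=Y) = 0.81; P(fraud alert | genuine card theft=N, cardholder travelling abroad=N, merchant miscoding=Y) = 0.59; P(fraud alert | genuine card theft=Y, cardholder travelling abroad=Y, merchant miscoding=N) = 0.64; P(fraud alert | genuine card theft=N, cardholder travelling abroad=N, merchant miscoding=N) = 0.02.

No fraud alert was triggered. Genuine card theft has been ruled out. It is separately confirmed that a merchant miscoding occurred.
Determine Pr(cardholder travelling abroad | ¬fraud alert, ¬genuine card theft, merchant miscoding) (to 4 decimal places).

Pr(cardholder travelling abroad | ¬fraud alert, ¬genuine card theft, merchant miscoding) ≈ 0.2090

P(¬fraud alert | ¬genuine card theft, merchant miscoding) = 0.41*0.67 + 0.22*0.33 = 0.274700 + 0.072600 = 0.347300
Restricting to configurations with cardholder travelling abroad present: 0.22*0.33 = 0.072600.
P(cardholder travelling abroad | ¬fraud alert, ¬genuine card theft, merchant miscoding) = 0.072600 / 0.347300 ≈ 0.2090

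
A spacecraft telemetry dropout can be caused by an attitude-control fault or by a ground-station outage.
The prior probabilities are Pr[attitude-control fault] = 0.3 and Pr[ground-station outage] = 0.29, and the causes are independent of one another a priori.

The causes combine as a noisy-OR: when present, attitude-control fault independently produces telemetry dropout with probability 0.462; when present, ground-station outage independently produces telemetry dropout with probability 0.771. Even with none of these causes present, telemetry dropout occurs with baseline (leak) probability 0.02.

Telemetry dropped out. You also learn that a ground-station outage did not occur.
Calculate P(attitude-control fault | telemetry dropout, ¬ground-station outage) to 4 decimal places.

Under noisy-OR, P(telemetry dropout | causes) = 1 − (1−0.02)·∏(1−qᵢ) over the active causes.
P(telemetry dropout | ¬ground-station outage) = 0.02*0.7 + 0.47276*0.3 = 0.014000 + 0.141828 = 0.155828
Of this, 0.141828 comes from 0.47276*0.3 (the attitude-control fault=true cases).
Hence the posterior is 0.141828/0.155828 ≈ 0.9102.

P(attitude-control fault | telemetry dropout, ¬ground-station outage) ≈ 0.9102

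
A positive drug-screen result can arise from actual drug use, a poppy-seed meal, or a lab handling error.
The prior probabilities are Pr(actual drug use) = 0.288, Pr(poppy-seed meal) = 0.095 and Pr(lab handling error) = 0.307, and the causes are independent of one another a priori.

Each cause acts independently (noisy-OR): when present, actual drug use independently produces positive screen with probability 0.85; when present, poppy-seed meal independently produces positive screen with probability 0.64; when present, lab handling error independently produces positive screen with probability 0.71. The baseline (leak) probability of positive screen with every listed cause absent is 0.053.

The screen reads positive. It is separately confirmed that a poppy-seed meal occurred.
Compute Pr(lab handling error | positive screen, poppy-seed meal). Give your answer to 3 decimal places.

Under noisy-OR, P(positive screen | causes) = 1 − (1−0.053)·∏(1−qᵢ) over the active causes.
Enumerate the 4 (actual drug use, lab handling error) configurations and weight by the priors:
  P(positive screen | poppy-seed meal) = 0.65908×0.712×0.693 + 0.901133×0.712×0.307 + 0.948862×0.288×0.693 + 0.98517×0.288×0.307
        = 0.325201 + 0.196973 + 0.189378 + 0.087105 = 0.798657
Keeping only the lab handling error-present terms gives 0.284078, so
  P(lab handling error | positive screen, poppy-seed meal) = 0.284078 / 0.798657 ≈ 0.356

Pr(lab handling error | positive screen, poppy-seed meal) ≈ 0.356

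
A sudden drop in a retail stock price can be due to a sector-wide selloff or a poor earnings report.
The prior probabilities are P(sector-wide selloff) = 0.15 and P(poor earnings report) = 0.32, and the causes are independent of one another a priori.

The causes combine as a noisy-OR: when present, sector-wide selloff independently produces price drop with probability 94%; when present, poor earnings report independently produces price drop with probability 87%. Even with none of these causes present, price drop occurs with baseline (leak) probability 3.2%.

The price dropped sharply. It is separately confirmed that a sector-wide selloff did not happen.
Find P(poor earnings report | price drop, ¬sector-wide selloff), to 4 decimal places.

P(poor earnings report | price drop, ¬sector-wide selloff) ≈ 0.9278

Under noisy-OR, P(price drop | causes) = 1 − (1−0.032)·∏(1−qᵢ) over the active causes.
For the numerator, keep only poor earnings report=true terms: 0.87416×0.32 = 0.279731
Normalizer over all consistent configurations: 0.032×0.68 + 0.87416×0.32 = 0.301491
P(poor earnings report | price drop, ¬sector-wide selloff) = 0.279731/0.301491 ≈ 0.9278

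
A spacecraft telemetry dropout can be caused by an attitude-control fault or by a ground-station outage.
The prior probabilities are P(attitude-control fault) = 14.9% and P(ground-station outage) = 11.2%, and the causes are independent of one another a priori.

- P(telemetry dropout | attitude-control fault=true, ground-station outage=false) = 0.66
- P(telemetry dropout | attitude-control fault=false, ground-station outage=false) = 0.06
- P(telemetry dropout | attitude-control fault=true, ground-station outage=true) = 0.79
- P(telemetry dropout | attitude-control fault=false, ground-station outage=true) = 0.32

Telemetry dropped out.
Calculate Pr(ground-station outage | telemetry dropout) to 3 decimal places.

Pr(ground-station outage | telemetry dropout) ≈ 0.248

Sum P(telemetry dropout|·) weighted by the priors over the 4 (attitude-control fault, ground-station outage) configurations:
  P(telemetry dropout) = 0.06·0.851·0.888 + 0.32·0.851·0.112 + 0.66·0.149·0.888 + 0.79·0.149·0.112
        = 0.045341 + 0.030500 + 0.087326 + 0.013184 = 0.176351
Configurations with ground-station outage contribute 0.043684, so
  P(ground-station outage | telemetry dropout) = 0.043684 / 0.176351 ≈ 0.248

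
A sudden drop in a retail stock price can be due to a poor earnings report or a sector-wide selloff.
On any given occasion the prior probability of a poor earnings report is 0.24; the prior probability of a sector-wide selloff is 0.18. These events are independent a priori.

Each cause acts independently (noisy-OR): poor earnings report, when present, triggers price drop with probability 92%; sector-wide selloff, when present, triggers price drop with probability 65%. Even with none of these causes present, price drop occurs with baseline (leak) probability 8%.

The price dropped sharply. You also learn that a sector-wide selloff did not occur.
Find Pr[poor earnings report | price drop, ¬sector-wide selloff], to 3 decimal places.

Pr[poor earnings report | price drop, ¬sector-wide selloff] ≈ 0.785

Under noisy-OR, P(price drop | causes) = 1 − (1−0.08)·∏(1−qᵢ) over the active causes.
Enumerate both values of poor earnings report and weight by the priors:
  P(price drop | ¬sector-wide selloff) = 0.08·0.76 + 0.9264·0.24
        = 0.060800 + 0.222336 = 0.283136
Keeping only the poor earnings report-present terms gives 0.222336, so
  P(poor earnings report | price drop, ¬sector-wide selloff) = 0.222336 / 0.283136 ≈ 0.785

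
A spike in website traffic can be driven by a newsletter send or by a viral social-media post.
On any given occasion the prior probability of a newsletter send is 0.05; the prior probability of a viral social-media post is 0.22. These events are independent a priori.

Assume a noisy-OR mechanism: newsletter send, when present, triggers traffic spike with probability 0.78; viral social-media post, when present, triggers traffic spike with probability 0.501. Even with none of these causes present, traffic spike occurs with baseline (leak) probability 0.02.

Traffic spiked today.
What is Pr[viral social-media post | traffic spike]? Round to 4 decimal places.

Under noisy-OR, P(traffic spike | causes) = 1 − (1−0.02)·∏(1−qᵢ) over the active causes.
For the numerator, keep only viral social-media post=true terms: 0.106795 + 0.009817 = 0.116612
Normalizer over all consistent configurations: 0.02×0.95×0.78 + 0.51098×0.95×0.22 + 0.7844×0.05×0.78 + 0.892416×0.05×0.22 = 0.162024
P(viral social-media post | traffic spike) = 0.116612/0.162024 ≈ 0.7197

Pr[viral social-media post | traffic spike] ≈ 0.7197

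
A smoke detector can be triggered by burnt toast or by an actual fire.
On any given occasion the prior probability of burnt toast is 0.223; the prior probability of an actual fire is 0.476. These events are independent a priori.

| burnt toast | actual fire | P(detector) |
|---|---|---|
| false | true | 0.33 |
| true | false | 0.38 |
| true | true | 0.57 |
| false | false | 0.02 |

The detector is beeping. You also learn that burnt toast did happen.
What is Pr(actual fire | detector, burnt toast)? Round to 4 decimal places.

Pr(actual fire | detector, burnt toast) ≈ 0.5767

For the numerator, keep only actual fire=true terms: 0.57*0.476 = 0.271320
Denominator P(detector | burnt toast): 0.38*0.524 + 0.57*0.476 = 0.470440
Posterior = 0.271320 / 0.470440 ≈ 0.5767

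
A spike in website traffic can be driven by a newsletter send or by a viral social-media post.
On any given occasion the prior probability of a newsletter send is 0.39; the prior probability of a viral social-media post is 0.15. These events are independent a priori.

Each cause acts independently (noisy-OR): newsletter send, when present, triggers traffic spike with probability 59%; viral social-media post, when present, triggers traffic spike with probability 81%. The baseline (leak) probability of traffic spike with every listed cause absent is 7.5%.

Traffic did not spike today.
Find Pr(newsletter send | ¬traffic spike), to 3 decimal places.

Pr(newsletter send | ¬traffic spike) ≈ 0.208

Under noisy-OR, P(traffic spike | causes) = 1 − (1−0.075)·∏(1−qᵢ) over the active causes.
Weight on newsletter send=true, given the evidence: 0.125721 + 0.004215 = 0.129936
The normalizing constant is 0.925×0.61×0.85 + 0.17575×0.61×0.15 + 0.37925×0.39×0.85 + 0.072057×0.39×0.15 = 0.625629
P(newsletter send | ¬traffic spike) = 0.129936/0.625629 ≈ 0.208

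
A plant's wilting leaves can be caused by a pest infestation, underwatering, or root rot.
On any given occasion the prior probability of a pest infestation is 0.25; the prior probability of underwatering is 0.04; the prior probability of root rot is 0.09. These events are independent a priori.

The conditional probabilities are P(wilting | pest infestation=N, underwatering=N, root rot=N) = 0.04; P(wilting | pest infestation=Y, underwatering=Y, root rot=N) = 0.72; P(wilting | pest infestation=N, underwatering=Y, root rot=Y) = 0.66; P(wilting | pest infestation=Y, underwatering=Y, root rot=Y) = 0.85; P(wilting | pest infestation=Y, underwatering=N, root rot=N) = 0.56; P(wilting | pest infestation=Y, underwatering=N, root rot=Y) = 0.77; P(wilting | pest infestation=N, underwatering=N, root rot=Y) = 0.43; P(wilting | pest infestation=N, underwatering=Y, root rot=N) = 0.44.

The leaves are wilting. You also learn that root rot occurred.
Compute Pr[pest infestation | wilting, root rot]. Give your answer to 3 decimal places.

Pr[pest infestation | wilting, root rot] ≈ 0.370

P(wilting | root rot) = 0.43×0.75×0.96 + 0.66×0.75×0.04 + 0.77×0.25×0.96 + 0.85×0.25×0.04 = 0.309600 + 0.019800 + 0.184800 + 0.008500 = 0.522700
Restricting to configurations with pest infestation present: 0.184800 + 0.008500 = 0.193300.
Hence the posterior is 0.193300/0.522700 ≈ 0.370.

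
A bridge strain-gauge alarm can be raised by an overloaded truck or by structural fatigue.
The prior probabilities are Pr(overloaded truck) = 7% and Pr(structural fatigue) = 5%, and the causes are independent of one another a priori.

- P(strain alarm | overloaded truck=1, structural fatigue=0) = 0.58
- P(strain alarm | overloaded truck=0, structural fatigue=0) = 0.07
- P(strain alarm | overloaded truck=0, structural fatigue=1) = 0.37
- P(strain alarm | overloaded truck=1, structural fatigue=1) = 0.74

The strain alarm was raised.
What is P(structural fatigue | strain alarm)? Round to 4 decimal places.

Sum P(strain alarm|·) weighted by the priors over the 4 (overloaded truck, structural fatigue) configurations:
  P(strain alarm) = 0.07*0.93*0.95 + 0.37*0.93*0.05 + 0.58*0.07*0.95 + 0.74*0.07*0.05
        = 0.061845 + 0.017205 + 0.038570 + 0.002590 = 0.120210
Configurations with structural fatigue contribute 0.019795, so
  P(structural fatigue | strain alarm) = 0.019795 / 0.120210 ≈ 0.1647

P(structural fatigue | strain alarm) ≈ 0.1647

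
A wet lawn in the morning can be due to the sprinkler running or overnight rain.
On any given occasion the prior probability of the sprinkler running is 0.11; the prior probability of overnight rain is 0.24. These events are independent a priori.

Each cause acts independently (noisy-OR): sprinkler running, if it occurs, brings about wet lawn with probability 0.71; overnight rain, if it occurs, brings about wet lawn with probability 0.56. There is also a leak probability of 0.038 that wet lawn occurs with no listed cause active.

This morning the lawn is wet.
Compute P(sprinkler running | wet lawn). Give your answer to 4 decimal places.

Under noisy-OR, P(wet lawn | causes) = 1 − (1−0.038)·∏(1−qᵢ) over the active causes.
Enumerate the 4 (sprinkler running, overnight rain) configurations and weight by the priors:
  P(wet lawn) = 0.038·0.89·0.76 + 0.57672·0.89·0.24 + 0.72102·0.11·0.76 + 0.877249·0.11·0.24
        = 0.025703 + 0.123187 + 0.060277 + 0.023159 = 0.232326
The terms with sprinkler running present sum to 0.083436, so
  P(sprinkler running | wet lawn) = 0.083436 / 0.232326 ≈ 0.3591

P(sprinkler running | wet lawn) ≈ 0.3591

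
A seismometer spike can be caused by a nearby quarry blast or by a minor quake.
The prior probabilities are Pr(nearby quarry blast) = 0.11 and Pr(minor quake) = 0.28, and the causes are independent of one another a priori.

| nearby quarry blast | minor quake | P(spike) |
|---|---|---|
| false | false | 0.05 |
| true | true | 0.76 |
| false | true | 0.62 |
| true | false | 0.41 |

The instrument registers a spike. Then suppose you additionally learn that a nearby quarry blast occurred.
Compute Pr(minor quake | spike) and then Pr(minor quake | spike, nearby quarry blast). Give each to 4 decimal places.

Weight on minor quake=true, given the evidence: 0.154504 + 0.023408 = 0.177912
Normalizer over all consistent configurations: 0.05·0.89·0.72 + 0.62·0.89·0.28 + 0.41·0.11·0.72 + 0.76·0.11·0.28 = 0.242424
Posterior = 0.177912 / 0.242424 ≈ 0.7339

With the extra evidence:
For the numerator, keep only minor quake=true terms: 0.76*0.28 = 0.212800
The normalizing constant is 0.41*0.72 + 0.76*0.28 = 0.508000
P(minor quake | spike, nearby quarry blast) = 0.212800/0.508000 ≈ 0.4189

Pr(minor quake | spike) ≈ 0.7339; Pr(minor quake | spike, nearby quarry blast) ≈ 0.4189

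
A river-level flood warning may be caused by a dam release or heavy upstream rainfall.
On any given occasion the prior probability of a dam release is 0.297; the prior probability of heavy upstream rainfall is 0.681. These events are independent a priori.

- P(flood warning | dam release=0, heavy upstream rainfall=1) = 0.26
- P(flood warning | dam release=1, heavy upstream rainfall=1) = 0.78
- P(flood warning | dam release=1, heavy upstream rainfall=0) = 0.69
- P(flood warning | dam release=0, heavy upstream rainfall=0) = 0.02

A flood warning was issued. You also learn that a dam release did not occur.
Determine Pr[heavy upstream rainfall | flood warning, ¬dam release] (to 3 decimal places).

Pr[heavy upstream rainfall | flood warning, ¬dam release] ≈ 0.965

Sum P(flood warning|·) weighted by the priors over both values of heavy upstream rainfall:
  P(flood warning | ¬dam release) = 0.02×0.319 + 0.26×0.681
        = 0.006380 + 0.177060 = 0.183440
Configurations with heavy upstream rainfall contribute 0.177060, so
  P(heavy upstream rainfall | flood warning, ¬dam release) = 0.177060 / 0.183440 ≈ 0.965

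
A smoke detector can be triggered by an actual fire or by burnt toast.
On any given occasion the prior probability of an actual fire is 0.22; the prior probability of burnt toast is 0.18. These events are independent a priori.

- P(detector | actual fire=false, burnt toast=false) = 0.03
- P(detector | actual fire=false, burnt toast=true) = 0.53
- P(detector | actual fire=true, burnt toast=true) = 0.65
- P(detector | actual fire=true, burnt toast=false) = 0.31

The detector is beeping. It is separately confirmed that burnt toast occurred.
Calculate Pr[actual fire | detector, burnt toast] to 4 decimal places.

Pr[actual fire | detector, burnt toast] ≈ 0.2570

P(detector | burnt toast) = 0.53×0.78 + 0.65×0.22 = 0.413400 + 0.143000 = 0.556400
The actual fire-present share is 0.65×0.22 = 0.143000.
So P(actual fire | detector, burnt toast) = 0.143000/0.556400 ≈ 0.2570.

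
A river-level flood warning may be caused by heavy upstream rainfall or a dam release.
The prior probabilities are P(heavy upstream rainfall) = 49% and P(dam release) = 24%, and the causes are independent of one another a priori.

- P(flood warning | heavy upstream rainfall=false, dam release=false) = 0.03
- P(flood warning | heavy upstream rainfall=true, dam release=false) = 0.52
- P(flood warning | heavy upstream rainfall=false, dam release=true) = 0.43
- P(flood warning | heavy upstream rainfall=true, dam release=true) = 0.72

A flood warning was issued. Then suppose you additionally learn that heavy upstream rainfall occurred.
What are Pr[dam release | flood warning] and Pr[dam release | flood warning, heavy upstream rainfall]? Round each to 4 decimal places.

Pr[dam release | flood warning] ≈ 0.4008; Pr[dam release | flood warning, heavy upstream rainfall] ≈ 0.3042

Numerator (weight on configurations with dam release): 0.052632 + 0.084672 = 0.137304
Denominator P(flood warning): 0.03*0.51*0.76 + 0.43*0.51*0.24 + 0.52*0.49*0.76 + 0.72*0.49*0.24 = 0.342580
Posterior = 0.137304 / 0.342580 ≈ 0.4008

Now condition on the additional information:
Sum P(flood warning|·) weighted by the priors over both values of dam release:
  P(flood warning | heavy upstream rainfall) = 0.52×0.76 + 0.72×0.24
        = 0.395200 + 0.172800 = 0.568000
The terms with dam release present sum to 0.172800, so
  P(dam release | flood warning, heavy upstream rainfall) = 0.172800 / 0.568000 ≈ 0.3042
The drop from 0.4008 to 0.3042 is the explaining-away (discounting) effect.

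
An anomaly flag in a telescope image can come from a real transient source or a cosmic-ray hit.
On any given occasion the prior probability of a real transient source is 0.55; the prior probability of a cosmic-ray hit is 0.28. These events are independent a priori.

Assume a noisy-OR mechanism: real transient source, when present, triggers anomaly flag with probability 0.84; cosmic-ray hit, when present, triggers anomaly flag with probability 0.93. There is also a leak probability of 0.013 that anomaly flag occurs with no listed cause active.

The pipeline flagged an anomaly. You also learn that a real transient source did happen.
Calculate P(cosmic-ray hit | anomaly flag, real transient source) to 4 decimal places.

Under noisy-OR, P(anomaly flag | causes) = 1 − (1−0.013)·∏(1−qᵢ) over the active causes.
P(anomaly flag | real transient source) = 0.84208*0.72 + 0.988946*0.28 = 0.606298 + 0.276905 = 0.883203
Restricting to configurations with cosmic-ray hit present: 0.988946*0.28 = 0.276905.
Hence the posterior is 0.276905/0.883203 ≈ 0.3135.

P(cosmic-ray hit | anomaly flag, real transient source) ≈ 0.3135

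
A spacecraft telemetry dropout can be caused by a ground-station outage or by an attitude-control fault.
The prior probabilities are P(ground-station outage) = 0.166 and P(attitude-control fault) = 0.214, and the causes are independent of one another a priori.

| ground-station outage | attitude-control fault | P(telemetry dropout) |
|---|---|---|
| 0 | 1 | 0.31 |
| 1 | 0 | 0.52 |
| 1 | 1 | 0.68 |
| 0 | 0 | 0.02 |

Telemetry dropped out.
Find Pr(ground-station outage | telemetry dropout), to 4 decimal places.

Pr(ground-station outage | telemetry dropout) ≈ 0.5734

Weight on ground-station outage=true, given the evidence: 0.067848 + 0.024156 = 0.092004
The normalizing constant is 0.02×0.834×0.786 + 0.31×0.834×0.214 + 0.52×0.166×0.786 + 0.68×0.166×0.214 = 0.160442
Posterior = 0.092004 / 0.160442 ≈ 0.5734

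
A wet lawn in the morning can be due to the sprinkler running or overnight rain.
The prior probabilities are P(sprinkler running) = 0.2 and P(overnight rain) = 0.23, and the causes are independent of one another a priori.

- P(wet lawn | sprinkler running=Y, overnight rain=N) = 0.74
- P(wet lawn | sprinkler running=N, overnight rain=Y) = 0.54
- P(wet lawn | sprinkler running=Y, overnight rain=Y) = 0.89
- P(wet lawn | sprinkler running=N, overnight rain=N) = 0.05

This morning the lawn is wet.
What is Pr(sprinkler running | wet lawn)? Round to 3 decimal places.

P(wet lawn) = 0.05×0.8×0.77 + 0.54×0.8×0.23 + 0.74×0.2×0.77 + 0.89×0.2×0.23 = 0.030800 + 0.099360 + 0.113960 + 0.040940 = 0.285060
Of this, 0.154900 comes from 0.113960 + 0.040940 (the sprinkler running=true cases).
Hence the posterior is 0.154900/0.285060 ≈ 0.543.

Pr(sprinkler running | wet lawn) ≈ 0.543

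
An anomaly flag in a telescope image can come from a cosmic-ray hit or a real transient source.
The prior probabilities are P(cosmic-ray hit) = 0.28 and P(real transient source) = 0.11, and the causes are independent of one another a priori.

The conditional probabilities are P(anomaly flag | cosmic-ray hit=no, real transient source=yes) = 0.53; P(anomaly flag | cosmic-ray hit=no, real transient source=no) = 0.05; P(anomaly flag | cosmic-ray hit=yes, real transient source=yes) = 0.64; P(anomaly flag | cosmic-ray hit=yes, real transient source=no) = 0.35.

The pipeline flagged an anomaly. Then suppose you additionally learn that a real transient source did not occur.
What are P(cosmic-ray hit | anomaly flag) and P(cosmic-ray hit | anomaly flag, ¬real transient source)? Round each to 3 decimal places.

P(cosmic-ray hit | anomaly flag) ≈ 0.591; P(cosmic-ray hit | anomaly flag, ¬real transient source) ≈ 0.731

Enumerate the 4 (cosmic-ray hit, real transient source) configurations and weight by the priors:
  P(anomaly flag) = 0.05·0.72·0.89 + 0.53·0.72·0.11 + 0.35·0.28·0.89 + 0.64·0.28·0.11
        = 0.032040 + 0.041976 + 0.087220 + 0.019712 = 0.180948
Configurations with cosmic-ray hit contribute 0.106932, so
  P(cosmic-ray hit | anomaly flag) = 0.106932 / 0.180948 ≈ 0.591

With the extra evidence:
For the numerator, keep only cosmic-ray hit=true terms: 0.35*0.28 = 0.098000
Normalizer over all consistent configurations: 0.05*0.72 + 0.35*0.28 = 0.134000
P(cosmic-ray hit | anomaly flag, ¬real transient source) = 0.098000/0.134000 ≈ 0.731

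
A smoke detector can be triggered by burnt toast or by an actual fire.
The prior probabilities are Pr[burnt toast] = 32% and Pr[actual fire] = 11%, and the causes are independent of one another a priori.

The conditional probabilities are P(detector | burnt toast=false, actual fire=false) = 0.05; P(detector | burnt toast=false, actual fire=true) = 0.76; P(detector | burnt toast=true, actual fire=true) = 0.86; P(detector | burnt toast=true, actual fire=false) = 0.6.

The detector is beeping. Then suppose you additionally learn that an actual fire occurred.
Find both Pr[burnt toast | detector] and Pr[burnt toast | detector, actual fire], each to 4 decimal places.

Pr[burnt toast | detector] ≈ 0.6978; Pr[burnt toast | detector, actual fire] ≈ 0.3475

Sum P(detector|·) weighted by the priors over the 4 (burnt toast, actual fire) configurations:
  P(detector) = 0.05*0.68*0.89 + 0.76*0.68*0.11 + 0.6*0.32*0.89 + 0.86*0.32*0.11
        = 0.030260 + 0.056848 + 0.170880 + 0.030272 = 0.288260
The terms with burnt toast present sum to 0.201152, so
  P(burnt toast | detector) = 0.201152 / 0.288260 ≈ 0.6978

With the extra evidence:
Enumerate both values of burnt toast and weight by the priors:
  P(detector | actual fire) = 0.76*0.68 + 0.86*0.32
        = 0.516800 + 0.275200 = 0.792000
Keeping only the burnt toast-present terms gives 0.275200, so
  P(burnt toast | detector, actual fire) = 0.275200 / 0.792000 ≈ 0.3475
— actual fire explains away the evidence for burnt toast.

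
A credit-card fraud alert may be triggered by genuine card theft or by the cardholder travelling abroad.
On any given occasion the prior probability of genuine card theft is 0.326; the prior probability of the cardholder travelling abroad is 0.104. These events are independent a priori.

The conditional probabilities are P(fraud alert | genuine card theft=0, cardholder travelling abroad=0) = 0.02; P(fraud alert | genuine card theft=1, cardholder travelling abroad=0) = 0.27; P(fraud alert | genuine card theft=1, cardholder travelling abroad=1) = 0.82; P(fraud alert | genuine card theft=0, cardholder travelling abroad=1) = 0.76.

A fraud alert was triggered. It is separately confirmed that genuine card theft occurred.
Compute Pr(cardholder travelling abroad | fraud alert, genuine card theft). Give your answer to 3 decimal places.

Weight on cardholder travelling abroad=true, given the evidence: 0.82×0.104 = 0.085280
Denominator P(fraud alert | genuine card theft): 0.27×0.896 + 0.82×0.104 = 0.327200
Posterior = 0.085280 / 0.327200 ≈ 0.261

Pr(cardholder travelling abroad | fraud alert, genuine card theft) ≈ 0.261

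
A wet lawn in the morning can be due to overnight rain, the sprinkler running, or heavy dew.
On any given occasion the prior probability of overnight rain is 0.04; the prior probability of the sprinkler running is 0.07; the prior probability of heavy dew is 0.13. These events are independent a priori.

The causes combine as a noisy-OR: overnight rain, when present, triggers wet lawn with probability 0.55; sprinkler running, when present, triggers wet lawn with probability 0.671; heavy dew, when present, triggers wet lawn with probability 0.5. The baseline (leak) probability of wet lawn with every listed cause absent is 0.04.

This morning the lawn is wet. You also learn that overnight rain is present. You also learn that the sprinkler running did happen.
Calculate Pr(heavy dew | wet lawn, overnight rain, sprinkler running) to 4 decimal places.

Under noisy-OR, P(wet lawn | causes) = 1 − (1−0.04)·∏(1−qᵢ) over the active causes.
Enumerate both values of heavy dew and weight by the priors:
  P(wet lawn | overnight rain, sprinkler running) = 0.857872×0.87 + 0.928936×0.13
        = 0.746349 + 0.120762 = 0.867111
Keeping only the heavy dew-present terms gives 0.120762, so
  P(heavy dew | wet lawn, overnight rain, sprinkler running) = 0.120762 / 0.867111 ≈ 0.1393

Pr(heavy dew | wet lawn, overnight rain, sprinkler running) ≈ 0.1393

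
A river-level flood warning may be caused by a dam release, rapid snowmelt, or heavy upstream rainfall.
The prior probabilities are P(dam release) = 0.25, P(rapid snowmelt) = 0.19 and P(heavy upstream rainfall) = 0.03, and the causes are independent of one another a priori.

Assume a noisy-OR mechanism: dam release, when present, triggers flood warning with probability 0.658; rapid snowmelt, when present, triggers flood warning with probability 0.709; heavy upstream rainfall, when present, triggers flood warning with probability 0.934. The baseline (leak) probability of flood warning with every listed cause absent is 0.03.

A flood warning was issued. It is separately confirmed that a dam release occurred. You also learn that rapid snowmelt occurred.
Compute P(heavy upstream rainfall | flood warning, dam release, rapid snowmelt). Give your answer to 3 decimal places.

Under noisy-OR, P(flood warning | causes) = 1 − (1−0.03)·∏(1−qᵢ) over the active causes.
P(flood warning | dam release, rapid snowmelt) = 0.903464*0.97 + 0.993629*0.03 = 0.876360 + 0.029809 = 0.906169
Of this, 0.029809 comes from 0.993629*0.03 (the heavy upstream rainfall=true cases).
P(heavy upstream rainfall | flood warning, dam release, rapid snowmelt) = 0.029809 / 0.906169 ≈ 0.033

P(heavy upstream rainfall | flood warning, dam release, rapid snowmelt) ≈ 0.033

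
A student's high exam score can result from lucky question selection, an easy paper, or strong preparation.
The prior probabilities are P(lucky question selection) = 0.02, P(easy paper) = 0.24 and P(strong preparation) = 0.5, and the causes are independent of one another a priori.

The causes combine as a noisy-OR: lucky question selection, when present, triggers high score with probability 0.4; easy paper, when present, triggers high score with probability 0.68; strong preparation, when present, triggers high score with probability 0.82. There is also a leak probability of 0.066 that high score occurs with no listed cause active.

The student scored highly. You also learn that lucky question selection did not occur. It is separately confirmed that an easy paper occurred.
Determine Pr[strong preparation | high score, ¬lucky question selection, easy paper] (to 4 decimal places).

Pr[strong preparation | high score, ¬lucky question selection, easy paper] ≈ 0.5744

Under noisy-OR, P(high score | causes) = 1 − (1−0.066)·∏(1−qᵢ) over the active causes.
Numerator (weight on configurations with strong preparation): 0.946202×0.5 = 0.473101
Denominator P(high score | ¬lucky question selection, easy paper): 0.70112×0.5 + 0.946202×0.5 = 0.823661
P(strong preparation | high score, ¬lucky question selection, easy paper) = 0.473101/0.823661 ≈ 0.5744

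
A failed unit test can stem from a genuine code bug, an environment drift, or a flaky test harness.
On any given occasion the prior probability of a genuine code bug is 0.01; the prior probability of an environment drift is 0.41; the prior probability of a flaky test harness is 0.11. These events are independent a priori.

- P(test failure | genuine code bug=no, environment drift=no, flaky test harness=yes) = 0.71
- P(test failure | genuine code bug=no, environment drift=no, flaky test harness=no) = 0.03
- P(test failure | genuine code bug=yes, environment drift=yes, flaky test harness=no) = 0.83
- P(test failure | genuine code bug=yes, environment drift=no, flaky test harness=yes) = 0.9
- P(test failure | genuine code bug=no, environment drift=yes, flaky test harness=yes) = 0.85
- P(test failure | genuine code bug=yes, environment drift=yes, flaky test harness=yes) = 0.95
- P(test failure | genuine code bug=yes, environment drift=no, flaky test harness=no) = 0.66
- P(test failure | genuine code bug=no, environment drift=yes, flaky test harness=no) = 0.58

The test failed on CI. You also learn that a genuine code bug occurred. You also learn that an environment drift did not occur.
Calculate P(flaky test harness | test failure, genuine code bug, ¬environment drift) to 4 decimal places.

P(test failure | genuine code bug, ¬environment drift) = 0.66×0.89 + 0.9×0.11 = 0.587400 + 0.099000 = 0.686400
The flaky test harness-present share is 0.9×0.11 = 0.099000.
So P(flaky test harness | test failure, genuine code bug, ¬environment drift) = 0.099000/0.686400 ≈ 0.1442.

P(flaky test harness | test failure, genuine code bug, ¬environment drift) ≈ 0.1442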